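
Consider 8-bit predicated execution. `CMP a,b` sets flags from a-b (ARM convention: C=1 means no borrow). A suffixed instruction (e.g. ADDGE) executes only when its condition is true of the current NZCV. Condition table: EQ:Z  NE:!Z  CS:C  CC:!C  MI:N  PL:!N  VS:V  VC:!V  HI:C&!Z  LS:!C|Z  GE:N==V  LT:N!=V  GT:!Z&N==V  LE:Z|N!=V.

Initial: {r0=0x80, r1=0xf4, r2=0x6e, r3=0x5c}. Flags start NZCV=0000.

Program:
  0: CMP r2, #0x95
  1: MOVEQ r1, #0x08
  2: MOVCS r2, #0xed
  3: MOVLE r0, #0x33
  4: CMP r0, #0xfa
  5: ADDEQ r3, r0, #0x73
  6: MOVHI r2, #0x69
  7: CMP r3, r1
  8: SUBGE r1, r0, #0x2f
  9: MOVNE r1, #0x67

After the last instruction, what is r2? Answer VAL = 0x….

VAL = 0x6e

[0] flags=1001 → (cmp)
[1] flags=1001 EQ?F → skip
[2] flags=1001 CS?F → skip
[3] flags=1001 LE?F → skip
[4] flags=1000 → (cmp)
[5] flags=1000 EQ?F → skip
[6] flags=1000 HI?F → skip
[7] flags=0000 → (cmp)
[8] flags=0000 GE?T → r1=0x51
[9] flags=0000 NE?T → r1=0x67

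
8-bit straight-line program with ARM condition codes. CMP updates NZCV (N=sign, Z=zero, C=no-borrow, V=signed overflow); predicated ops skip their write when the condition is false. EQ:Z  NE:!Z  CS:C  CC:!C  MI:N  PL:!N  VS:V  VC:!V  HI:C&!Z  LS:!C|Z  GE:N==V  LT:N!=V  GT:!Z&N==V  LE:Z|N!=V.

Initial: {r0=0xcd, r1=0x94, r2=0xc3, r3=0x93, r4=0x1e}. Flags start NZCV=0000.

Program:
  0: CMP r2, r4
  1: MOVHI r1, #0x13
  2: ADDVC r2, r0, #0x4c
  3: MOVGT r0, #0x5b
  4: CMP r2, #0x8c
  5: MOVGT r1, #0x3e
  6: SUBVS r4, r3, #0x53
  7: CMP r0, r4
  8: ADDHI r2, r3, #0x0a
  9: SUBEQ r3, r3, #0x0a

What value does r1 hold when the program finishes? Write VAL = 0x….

VAL = 0x3e

[0] flags=1010 → (cmp)
[1] flags=1010 HI?T → r1=0x13
[2] flags=1010 VC?T → r2=0x19
[3] flags=1010 GT?F → skip
[4] flags=1001 → (cmp)
[5] flags=1001 GT?T → r1=0x3e
[6] flags=1001 VS?T → r4=0x40
[7] flags=1010 → (cmp)
[8] flags=1010 HI?T → r2=0x9d
[9] flags=1010 EQ?F → skip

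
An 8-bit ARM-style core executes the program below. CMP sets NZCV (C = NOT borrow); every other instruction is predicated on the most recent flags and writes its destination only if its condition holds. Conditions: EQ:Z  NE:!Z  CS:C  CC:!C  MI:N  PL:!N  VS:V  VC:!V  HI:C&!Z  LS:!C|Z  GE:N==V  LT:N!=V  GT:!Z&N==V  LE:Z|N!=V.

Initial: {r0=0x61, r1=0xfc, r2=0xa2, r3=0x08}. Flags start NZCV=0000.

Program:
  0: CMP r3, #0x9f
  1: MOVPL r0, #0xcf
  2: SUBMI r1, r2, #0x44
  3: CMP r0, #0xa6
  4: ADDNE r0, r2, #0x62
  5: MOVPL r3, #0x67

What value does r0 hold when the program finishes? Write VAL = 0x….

0: ✓ CMP  NZCV=0000
1: ✓ MOVPL  r0←0xcf
2: · SUBMI
3: ✓ CMP  NZCV=0010
4: ✓ ADDNE  r0←0x04
5: ✓ MOVPL  r3←0x67

VAL = 0x04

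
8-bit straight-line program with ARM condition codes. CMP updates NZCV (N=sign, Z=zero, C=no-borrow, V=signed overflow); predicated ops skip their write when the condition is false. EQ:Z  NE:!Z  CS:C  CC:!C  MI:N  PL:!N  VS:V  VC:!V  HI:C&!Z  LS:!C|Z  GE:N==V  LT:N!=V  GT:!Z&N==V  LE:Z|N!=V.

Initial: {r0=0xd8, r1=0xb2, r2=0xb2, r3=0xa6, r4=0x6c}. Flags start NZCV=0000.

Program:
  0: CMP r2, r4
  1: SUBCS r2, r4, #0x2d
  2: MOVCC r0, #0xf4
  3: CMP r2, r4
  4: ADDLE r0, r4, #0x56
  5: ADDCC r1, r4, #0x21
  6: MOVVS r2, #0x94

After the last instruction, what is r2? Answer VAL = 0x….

0: ✓ CMP  NZCV=0011
1: ✓ SUBCS  r2←0x3f
2: · MOVCC
3: ✓ CMP  NZCV=1000
4: ✓ ADDLE  r0←0xc2
5: ✓ ADDCC  r1←0x8d
6: · MOVVS

VAL = 0x3f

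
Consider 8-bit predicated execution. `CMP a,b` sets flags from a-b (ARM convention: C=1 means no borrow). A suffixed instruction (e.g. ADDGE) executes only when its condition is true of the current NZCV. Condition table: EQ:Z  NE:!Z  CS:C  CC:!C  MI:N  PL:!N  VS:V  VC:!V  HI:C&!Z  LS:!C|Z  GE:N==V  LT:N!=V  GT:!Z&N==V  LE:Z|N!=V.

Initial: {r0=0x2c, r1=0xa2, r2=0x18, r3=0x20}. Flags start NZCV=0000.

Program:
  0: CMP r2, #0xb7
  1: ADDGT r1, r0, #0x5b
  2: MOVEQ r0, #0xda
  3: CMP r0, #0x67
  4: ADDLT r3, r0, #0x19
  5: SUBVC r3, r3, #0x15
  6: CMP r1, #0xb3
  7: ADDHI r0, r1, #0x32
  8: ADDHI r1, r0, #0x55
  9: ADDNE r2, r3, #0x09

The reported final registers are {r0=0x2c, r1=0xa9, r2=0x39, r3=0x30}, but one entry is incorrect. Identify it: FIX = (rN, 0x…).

FIX = (r1, 0x87)

[0] flags=0000 → (cmp)
[1] flags=0000 GT?T → r1=0x87
[2] flags=0000 EQ?F → skip
[3] flags=1000 → (cmp)
[4] flags=1000 LT?T → r3=0x45
[5] flags=1000 VC?T → r3=0x30
[6] flags=1000 → (cmp)
[7] flags=1000 HI?F → skip
[8] flags=1000 HI?F → skip
[9] flags=1000 NE?T → r2=0x39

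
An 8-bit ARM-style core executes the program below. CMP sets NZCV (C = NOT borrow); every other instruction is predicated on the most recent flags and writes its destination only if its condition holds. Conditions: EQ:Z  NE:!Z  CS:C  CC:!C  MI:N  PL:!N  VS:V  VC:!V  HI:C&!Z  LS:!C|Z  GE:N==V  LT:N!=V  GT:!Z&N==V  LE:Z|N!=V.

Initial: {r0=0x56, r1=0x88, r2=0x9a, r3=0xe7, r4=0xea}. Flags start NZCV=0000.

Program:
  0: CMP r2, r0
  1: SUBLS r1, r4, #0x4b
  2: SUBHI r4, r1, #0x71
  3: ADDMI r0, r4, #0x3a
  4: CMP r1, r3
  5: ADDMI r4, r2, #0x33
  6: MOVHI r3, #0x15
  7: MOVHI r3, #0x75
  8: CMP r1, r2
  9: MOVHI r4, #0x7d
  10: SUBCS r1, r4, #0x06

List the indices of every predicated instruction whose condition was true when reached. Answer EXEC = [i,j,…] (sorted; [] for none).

EXEC = [2,5]

0: ✓ CMP  NZCV=0011
1: · SUBLS
2: ✓ SUBHI  r4←0x17
3: · ADDMI
4: ✓ CMP  NZCV=1000
5: ✓ ADDMI  r4←0xcd
6: · MOVHI
7: · MOVHI
8: ✓ CMP  NZCV=1000
9: · MOVHI
10: · SUBCS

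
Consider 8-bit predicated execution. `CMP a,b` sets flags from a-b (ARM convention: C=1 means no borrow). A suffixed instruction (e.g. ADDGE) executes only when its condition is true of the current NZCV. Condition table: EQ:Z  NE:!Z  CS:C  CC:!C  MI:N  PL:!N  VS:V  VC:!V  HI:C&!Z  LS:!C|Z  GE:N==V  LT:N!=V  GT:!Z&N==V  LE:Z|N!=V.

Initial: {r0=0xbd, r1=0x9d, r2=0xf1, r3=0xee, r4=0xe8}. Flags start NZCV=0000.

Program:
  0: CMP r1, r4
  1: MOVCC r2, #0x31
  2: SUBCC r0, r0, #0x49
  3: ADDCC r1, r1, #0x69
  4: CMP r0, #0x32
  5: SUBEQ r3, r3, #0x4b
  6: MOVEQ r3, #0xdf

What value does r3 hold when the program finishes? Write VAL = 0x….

[0] flags=1000 → (cmp)
[1] flags=1000 CC?T → r2=0x31
[2] flags=1000 CC?T → r0=0x74
[3] flags=1000 CC?T → r1=0x06
[4] flags=0010 → (cmp)
[5] flags=0010 EQ?F → skip
[6] flags=0010 EQ?F → skip

VAL = 0xee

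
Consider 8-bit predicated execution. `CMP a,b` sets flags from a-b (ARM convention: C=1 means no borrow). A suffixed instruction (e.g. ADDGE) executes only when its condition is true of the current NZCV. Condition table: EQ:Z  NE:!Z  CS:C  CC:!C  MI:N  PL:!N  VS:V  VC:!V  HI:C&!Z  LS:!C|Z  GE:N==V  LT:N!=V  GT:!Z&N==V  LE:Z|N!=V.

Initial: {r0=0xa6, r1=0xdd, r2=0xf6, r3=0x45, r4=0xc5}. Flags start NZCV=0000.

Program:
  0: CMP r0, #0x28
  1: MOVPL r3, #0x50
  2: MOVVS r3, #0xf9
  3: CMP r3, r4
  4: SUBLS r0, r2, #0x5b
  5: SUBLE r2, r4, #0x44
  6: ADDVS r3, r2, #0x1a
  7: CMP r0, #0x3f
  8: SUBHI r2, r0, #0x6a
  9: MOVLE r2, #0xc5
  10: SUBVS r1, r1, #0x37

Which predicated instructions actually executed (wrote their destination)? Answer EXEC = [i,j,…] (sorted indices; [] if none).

0: ✓ CMP  NZCV=0011
1: ✓ MOVPL  r3←0x50
2: ✓ MOVVS  r3←0xf9
3: ✓ CMP  NZCV=0010
4: · SUBLS
5: · SUBLE
6: · ADDVS
7: ✓ CMP  NZCV=0011
8: ✓ SUBHI  r2←0x3c
9: ✓ MOVLE  r2←0xc5
10: ✓ SUBVS  r1←0xa6

EXEC = [1,2,8,9,10]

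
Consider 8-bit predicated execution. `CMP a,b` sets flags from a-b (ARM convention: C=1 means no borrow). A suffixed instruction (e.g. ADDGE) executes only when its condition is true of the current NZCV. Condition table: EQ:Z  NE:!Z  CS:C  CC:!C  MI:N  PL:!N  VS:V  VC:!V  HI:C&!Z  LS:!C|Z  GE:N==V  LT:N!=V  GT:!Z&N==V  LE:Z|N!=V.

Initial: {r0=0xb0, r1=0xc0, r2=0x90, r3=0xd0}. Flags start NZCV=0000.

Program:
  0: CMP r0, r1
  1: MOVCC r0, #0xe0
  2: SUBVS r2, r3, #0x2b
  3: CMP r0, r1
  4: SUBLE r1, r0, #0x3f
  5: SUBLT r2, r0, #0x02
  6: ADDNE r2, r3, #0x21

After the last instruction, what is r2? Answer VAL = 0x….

VAL = 0xf1

[0] flags=1000 → (cmp)
[1] flags=1000 CC?T → r0=0xe0
[2] flags=1000 VS?F → skip
[3] flags=0010 → (cmp)
[4] flags=0010 LE?F → skip
[5] flags=0010 LT?F → skip
[6] flags=0010 NE?T → r2=0xf1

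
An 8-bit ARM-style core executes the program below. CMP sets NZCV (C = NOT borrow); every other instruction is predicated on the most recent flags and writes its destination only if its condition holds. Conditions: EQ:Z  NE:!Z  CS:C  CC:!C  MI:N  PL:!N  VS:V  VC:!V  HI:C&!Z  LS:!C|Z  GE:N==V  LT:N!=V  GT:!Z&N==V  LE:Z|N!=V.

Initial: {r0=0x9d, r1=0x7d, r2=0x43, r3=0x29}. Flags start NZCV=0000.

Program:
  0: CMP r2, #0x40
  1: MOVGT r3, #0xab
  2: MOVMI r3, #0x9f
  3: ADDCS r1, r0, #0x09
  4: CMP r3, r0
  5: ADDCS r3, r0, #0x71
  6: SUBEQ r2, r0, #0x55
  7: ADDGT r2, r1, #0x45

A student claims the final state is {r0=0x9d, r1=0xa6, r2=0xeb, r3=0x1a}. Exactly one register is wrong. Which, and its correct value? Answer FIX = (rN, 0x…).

FIX = (r3, 0x0e)

0: ✓ CMP  NZCV=0010
1: ✓ MOVGT  r3←0xab
2: · MOVMI
3: ✓ ADDCS  r1←0xa6
4: ✓ CMP  NZCV=0010
5: ✓ ADDCS  r3←0x0e
6: · SUBEQ
7: ✓ ADDGT  r2←0xeb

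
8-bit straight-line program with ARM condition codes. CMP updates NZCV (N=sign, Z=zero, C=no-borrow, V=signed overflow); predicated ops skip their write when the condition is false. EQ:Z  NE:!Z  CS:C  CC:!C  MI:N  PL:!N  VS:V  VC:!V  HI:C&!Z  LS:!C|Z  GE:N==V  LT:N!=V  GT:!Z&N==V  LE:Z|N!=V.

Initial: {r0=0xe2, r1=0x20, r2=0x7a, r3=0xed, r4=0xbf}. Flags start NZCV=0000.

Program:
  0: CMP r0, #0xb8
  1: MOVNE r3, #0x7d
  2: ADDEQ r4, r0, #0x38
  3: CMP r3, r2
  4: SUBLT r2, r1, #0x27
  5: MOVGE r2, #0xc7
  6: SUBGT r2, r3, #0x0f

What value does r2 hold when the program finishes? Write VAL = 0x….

VAL = 0x6e

0: ✓ CMP  NZCV=0010
1: ✓ MOVNE  r3←0x7d
2: · ADDEQ
3: ✓ CMP  NZCV=0010
4: · SUBLT
5: ✓ MOVGE  r2←0xc7
6: ✓ SUBGT  r2←0x6e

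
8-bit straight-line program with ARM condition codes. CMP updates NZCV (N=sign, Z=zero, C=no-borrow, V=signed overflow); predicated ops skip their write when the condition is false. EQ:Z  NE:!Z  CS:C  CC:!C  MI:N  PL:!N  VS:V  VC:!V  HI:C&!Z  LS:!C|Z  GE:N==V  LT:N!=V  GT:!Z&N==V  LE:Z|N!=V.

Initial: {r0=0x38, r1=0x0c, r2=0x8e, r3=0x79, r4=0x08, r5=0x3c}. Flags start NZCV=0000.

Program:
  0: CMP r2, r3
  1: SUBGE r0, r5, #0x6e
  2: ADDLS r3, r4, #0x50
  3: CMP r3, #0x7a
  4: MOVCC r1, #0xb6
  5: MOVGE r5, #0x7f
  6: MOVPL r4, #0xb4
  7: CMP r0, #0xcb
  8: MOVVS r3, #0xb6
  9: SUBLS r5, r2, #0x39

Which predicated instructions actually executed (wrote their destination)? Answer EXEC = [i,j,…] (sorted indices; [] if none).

0: ✓ CMP  NZCV=0011
1: · SUBGE
2: · ADDLS
3: ✓ CMP  NZCV=1000
4: ✓ MOVCC  r1←0xb6
5: · MOVGE
6: · MOVPL
7: ✓ CMP  NZCV=0000
8: · MOVVS
9: ✓ SUBLS  r5←0x55

EXEC = [4,9]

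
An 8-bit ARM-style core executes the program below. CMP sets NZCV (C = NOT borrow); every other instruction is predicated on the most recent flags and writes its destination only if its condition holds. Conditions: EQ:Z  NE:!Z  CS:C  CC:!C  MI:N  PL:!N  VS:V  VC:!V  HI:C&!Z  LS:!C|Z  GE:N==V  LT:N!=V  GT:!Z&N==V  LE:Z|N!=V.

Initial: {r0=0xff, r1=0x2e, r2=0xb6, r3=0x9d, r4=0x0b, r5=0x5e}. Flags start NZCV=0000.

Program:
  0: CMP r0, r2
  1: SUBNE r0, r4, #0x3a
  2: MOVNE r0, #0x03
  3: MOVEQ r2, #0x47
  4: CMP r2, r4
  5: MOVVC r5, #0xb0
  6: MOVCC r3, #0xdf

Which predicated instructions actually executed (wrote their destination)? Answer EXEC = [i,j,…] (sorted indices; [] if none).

[0] flags=0010 → (cmp)
[1] flags=0010 NE?T → r0=0xd1
[2] flags=0010 NE?T → r0=0x03
[3] flags=0010 EQ?F → skip
[4] flags=1010 → (cmp)
[5] flags=1010 VC?T → r5=0xb0
[6] flags=1010 CC?F → skip

EXEC = [1,2,5]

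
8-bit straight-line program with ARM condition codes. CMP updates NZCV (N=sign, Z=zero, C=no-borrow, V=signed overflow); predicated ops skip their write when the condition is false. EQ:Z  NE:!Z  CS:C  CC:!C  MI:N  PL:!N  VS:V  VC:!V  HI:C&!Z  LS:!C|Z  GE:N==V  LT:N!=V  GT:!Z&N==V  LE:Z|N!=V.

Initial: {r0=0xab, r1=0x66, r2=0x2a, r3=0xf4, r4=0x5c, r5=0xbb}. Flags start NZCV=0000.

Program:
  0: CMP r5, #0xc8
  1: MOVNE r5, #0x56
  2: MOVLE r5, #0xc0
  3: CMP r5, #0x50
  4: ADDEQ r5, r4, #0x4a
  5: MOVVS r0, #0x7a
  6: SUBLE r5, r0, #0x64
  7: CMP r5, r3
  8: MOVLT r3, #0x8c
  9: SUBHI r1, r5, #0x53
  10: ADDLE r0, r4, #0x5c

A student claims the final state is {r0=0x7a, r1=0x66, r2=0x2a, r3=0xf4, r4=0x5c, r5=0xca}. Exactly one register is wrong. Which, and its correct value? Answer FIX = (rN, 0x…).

FIX = (r5, 0x16)

0: ✓ CMP  NZCV=1000
1: ✓ MOVNE  r5←0x56
2: ✓ MOVLE  r5←0xc0
3: ✓ CMP  NZCV=0011
4: · ADDEQ
5: ✓ MOVVS  r0←0x7a
6: ✓ SUBLE  r5←0x16
7: ✓ CMP  NZCV=0000
8: · MOVLT
9: · SUBHI
10: · ADDLE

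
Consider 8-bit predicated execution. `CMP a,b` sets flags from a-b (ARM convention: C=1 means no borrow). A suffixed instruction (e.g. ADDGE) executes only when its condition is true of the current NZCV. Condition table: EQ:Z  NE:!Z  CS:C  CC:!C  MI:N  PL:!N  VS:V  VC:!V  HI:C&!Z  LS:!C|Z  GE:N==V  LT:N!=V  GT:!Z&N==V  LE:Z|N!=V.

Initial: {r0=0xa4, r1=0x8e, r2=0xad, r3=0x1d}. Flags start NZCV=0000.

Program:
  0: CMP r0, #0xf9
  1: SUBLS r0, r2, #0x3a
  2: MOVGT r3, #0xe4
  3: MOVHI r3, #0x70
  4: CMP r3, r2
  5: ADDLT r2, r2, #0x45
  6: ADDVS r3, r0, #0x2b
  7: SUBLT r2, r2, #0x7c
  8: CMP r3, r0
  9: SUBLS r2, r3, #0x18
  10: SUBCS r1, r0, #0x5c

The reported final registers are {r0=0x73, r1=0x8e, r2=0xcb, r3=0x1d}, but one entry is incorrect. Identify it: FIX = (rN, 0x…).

FIX = (r2, 0x05)

0: ✓ CMP  NZCV=1000
1: ✓ SUBLS  r0←0x73
2: · MOVGT
3: · MOVHI
4: ✓ CMP  NZCV=0000
5: · ADDLT
6: · ADDVS
7: · SUBLT
8: ✓ CMP  NZCV=1000
9: ✓ SUBLS  r2←0x05
10: · SUBCS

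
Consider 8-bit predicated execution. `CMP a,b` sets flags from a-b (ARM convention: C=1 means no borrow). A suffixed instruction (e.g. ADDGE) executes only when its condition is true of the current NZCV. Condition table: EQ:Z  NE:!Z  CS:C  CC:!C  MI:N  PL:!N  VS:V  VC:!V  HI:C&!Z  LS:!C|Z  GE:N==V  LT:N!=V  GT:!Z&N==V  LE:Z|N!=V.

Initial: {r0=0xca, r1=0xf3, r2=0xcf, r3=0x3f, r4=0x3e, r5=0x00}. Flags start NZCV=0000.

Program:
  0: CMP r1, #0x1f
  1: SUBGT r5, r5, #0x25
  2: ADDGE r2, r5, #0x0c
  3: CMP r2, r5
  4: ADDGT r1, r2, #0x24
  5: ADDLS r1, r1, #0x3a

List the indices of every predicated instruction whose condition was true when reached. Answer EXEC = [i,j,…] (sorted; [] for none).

0: ✓ CMP  NZCV=1010
1: · SUBGT
2: · ADDGE
3: ✓ CMP  NZCV=1010
4: · ADDGT
5: · ADDLS

EXEC = []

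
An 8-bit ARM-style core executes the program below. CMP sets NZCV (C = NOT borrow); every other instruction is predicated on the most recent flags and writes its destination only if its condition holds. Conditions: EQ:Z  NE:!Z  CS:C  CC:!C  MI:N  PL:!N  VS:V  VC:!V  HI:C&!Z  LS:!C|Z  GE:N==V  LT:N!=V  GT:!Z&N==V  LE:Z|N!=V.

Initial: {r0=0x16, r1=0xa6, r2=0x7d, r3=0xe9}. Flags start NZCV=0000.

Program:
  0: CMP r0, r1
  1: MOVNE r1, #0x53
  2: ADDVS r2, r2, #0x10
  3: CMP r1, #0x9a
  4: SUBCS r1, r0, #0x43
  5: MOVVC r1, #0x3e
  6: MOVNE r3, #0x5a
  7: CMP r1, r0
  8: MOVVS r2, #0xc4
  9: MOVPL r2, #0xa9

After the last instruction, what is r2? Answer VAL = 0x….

VAL = 0xa9

[0] flags=0000 → (cmp)
[1] flags=0000 NE?T → r1=0x53
[2] flags=0000 VS?F → skip
[3] flags=1001 → (cmp)
[4] flags=1001 CS?F → skip
[5] flags=1001 VC?F → skip
[6] flags=1001 NE?T → r3=0x5a
[7] flags=0010 → (cmp)
[8] flags=0010 VS?F → skip
[9] flags=0010 PL?T → r2=0xa9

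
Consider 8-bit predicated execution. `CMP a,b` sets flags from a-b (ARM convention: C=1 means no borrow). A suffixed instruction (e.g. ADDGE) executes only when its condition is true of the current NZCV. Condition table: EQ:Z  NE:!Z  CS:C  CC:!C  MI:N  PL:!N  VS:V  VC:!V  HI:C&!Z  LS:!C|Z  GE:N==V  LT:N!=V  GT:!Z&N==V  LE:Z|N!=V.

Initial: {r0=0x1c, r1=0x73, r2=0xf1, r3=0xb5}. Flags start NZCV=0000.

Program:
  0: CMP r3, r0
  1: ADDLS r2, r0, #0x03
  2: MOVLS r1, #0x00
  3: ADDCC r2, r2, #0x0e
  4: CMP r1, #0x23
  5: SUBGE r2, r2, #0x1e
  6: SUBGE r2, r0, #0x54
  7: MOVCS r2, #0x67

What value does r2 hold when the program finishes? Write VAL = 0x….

[0] flags=1010 → (cmp)
[1] flags=1010 LS?F → skip
[2] flags=1010 LS?F → skip
[3] flags=1010 CC?F → skip
[4] flags=0010 → (cmp)
[5] flags=0010 GE?T → r2=0xd3
[6] flags=0010 GE?T → r2=0xc8
[7] flags=0010 CS?T → r2=0x67

VAL = 0x67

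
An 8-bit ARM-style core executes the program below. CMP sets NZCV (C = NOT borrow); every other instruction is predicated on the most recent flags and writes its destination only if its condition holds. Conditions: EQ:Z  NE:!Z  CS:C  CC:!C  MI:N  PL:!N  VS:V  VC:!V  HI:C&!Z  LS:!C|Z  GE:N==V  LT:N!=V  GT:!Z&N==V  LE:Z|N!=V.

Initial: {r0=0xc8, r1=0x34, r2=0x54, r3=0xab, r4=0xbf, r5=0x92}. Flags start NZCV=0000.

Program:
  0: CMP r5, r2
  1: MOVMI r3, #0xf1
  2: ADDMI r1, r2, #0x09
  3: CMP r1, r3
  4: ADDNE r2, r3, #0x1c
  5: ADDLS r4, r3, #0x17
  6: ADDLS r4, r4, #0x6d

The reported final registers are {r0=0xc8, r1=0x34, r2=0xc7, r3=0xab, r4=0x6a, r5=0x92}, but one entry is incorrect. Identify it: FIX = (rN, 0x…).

[0] flags=0011 → (cmp)
[1] flags=0011 MI?F → skip
[2] flags=0011 MI?F → skip
[3] flags=1001 → (cmp)
[4] flags=1001 NE?T → r2=0xc7
[5] flags=1001 LS?T → r4=0xc2
[6] flags=1001 LS?T → r4=0x2f

FIX = (r4, 0x2f)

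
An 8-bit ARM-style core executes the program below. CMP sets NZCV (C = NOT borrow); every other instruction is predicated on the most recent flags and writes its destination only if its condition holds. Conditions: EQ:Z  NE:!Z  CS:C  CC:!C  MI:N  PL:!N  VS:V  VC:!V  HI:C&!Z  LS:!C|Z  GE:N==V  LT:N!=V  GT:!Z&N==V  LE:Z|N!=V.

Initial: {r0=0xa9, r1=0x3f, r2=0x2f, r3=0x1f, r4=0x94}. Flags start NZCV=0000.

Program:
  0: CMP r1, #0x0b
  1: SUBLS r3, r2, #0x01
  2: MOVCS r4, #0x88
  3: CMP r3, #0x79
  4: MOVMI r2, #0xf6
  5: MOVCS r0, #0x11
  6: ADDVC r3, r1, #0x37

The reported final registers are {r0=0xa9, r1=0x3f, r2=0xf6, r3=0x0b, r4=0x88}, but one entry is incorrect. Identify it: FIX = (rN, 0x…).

FIX = (r3, 0x76)

[0] flags=0010 → (cmp)
[1] flags=0010 LS?F → skip
[2] flags=0010 CS?T → r4=0x88
[3] flags=1000 → (cmp)
[4] flags=1000 MI?T → r2=0xf6
[5] flags=1000 CS?F → skip
[6] flags=1000 VC?T → r3=0x76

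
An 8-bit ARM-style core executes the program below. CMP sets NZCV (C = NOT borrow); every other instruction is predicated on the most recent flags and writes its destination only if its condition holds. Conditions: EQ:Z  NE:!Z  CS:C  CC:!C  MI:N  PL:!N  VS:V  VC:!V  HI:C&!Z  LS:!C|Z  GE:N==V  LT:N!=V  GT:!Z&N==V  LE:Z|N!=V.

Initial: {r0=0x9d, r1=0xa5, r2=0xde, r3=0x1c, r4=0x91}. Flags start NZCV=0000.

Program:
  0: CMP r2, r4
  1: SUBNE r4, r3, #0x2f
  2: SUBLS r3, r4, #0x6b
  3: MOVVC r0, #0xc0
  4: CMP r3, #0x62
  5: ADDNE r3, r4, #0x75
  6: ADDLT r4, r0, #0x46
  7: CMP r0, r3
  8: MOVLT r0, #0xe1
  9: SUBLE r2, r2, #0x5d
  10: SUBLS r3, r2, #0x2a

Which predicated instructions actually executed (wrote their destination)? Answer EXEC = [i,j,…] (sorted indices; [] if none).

EXEC = [1,3,5,6,8,9]

0: ✓ CMP  NZCV=0010
1: ✓ SUBNE  r4←0xed
2: · SUBLS
3: ✓ MOVVC  r0←0xc0
4: ✓ CMP  NZCV=1000
5: ✓ ADDNE  r3←0x62
6: ✓ ADDLT  r4←0x06
7: ✓ CMP  NZCV=0011
8: ✓ MOVLT  r0←0xe1
9: ✓ SUBLE  r2←0x81
10: · SUBLS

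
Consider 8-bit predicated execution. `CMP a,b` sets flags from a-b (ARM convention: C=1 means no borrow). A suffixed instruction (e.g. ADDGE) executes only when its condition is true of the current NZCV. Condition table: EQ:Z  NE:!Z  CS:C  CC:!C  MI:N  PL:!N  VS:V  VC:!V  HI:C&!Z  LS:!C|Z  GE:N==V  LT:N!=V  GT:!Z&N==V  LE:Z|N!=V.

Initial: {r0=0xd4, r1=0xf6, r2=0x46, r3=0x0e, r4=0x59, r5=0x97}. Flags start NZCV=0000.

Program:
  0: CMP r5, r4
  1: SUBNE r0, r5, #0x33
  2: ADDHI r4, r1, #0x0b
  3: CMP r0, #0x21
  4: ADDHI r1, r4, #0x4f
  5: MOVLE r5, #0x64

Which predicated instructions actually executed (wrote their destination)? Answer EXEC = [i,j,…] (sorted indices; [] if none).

EXEC = [1,2,4]

0: ✓ CMP  NZCV=0011
1: ✓ SUBNE  r0←0x64
2: ✓ ADDHI  r4←0x01
3: ✓ CMP  NZCV=0010
4: ✓ ADDHI  r1←0x50
5: · MOVLE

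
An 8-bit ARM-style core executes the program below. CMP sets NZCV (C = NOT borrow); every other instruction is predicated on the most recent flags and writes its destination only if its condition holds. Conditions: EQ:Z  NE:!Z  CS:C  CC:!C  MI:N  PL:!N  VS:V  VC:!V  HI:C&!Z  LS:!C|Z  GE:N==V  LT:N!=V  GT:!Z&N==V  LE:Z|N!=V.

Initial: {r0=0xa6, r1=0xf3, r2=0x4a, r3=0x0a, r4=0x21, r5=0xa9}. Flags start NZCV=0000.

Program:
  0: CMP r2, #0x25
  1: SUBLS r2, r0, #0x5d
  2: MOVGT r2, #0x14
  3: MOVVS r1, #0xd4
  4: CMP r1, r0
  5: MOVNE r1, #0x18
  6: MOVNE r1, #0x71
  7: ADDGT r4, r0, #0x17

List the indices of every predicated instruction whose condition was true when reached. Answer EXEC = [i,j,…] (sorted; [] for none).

EXEC = [2,5,6,7]

0: ✓ CMP  NZCV=0010
1: · SUBLS
2: ✓ MOVGT  r2←0x14
3: · MOVVS
4: ✓ CMP  NZCV=0010
5: ✓ MOVNE  r1←0x18
6: ✓ MOVNE  r1←0x71
7: ✓ ADDGT  r4←0xbd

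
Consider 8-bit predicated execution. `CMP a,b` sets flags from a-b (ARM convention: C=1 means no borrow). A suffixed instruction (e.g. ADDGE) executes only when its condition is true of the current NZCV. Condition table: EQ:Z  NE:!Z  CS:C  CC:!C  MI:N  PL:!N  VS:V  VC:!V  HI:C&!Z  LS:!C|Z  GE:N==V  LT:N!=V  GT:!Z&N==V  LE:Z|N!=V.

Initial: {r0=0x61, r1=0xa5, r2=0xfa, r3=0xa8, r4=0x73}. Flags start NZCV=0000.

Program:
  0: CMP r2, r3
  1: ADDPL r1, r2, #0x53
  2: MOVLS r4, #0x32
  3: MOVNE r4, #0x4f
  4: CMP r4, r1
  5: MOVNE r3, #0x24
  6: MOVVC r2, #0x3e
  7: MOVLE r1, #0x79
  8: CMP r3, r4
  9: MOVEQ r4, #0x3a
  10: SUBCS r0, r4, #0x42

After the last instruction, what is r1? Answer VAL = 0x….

VAL = 0x4d

[0] flags=0010 → (cmp)
[1] flags=0010 PL?T → r1=0x4d
[2] flags=0010 LS?F → skip
[3] flags=0010 NE?T → r4=0x4f
[4] flags=0010 → (cmp)
[5] flags=0010 NE?T → r3=0x24
[6] flags=0010 VC?T → r2=0x3e
[7] flags=0010 LE?F → skip
[8] flags=1000 → (cmp)
[9] flags=1000 EQ?F → skip
[10] flags=1000 CS?F → skip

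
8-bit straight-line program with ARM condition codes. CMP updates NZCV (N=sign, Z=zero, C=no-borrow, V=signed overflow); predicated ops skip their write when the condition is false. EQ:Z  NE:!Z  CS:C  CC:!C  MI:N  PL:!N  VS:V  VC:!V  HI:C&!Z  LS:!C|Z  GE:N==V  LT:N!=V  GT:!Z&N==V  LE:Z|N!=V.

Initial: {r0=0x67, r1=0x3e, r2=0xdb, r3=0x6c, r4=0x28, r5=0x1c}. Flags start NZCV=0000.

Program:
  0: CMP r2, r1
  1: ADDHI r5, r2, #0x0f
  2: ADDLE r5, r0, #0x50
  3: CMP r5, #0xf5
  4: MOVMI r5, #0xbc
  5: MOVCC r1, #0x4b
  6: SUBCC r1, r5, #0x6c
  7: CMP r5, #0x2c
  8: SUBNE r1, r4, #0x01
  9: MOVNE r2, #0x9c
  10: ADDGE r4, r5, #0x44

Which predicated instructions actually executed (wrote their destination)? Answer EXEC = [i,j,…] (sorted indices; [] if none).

[0] flags=1010 → (cmp)
[1] flags=1010 HI?T → r5=0xea
[2] flags=1010 LE?T → r5=0xb7
[3] flags=1000 → (cmp)
[4] flags=1000 MI?T → r5=0xbc
[5] flags=1000 CC?T → r1=0x4b
[6] flags=1000 CC?T → r1=0x50
[7] flags=1010 → (cmp)
[8] flags=1010 NE?T → r1=0x27
[9] flags=1010 NE?T → r2=0x9c
[10] flags=1010 GE?F → skip

EXEC = [1,2,4,5,6,8,9]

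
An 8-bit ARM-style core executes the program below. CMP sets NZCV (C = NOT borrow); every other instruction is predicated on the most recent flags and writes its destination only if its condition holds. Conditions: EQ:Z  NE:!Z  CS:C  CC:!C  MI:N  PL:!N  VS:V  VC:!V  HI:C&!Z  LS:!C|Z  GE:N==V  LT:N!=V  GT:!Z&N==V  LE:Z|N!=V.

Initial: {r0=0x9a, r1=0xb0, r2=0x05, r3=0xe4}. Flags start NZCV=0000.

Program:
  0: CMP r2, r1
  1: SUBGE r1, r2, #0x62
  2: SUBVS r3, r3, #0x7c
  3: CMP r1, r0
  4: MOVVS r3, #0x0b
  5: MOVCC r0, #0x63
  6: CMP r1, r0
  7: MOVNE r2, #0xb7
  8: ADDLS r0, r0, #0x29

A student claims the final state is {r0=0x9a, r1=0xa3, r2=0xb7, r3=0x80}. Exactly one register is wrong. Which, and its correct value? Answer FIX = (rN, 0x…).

[0] flags=0000 → (cmp)
[1] flags=0000 GE?T → r1=0xa3
[2] flags=0000 VS?F → skip
[3] flags=0010 → (cmp)
[4] flags=0010 VS?F → skip
[5] flags=0010 CC?F → skip
[6] flags=0010 → (cmp)
[7] flags=0010 NE?T → r2=0xb7
[8] flags=0010 LS?F → skip

FIX = (r3, 0xe4)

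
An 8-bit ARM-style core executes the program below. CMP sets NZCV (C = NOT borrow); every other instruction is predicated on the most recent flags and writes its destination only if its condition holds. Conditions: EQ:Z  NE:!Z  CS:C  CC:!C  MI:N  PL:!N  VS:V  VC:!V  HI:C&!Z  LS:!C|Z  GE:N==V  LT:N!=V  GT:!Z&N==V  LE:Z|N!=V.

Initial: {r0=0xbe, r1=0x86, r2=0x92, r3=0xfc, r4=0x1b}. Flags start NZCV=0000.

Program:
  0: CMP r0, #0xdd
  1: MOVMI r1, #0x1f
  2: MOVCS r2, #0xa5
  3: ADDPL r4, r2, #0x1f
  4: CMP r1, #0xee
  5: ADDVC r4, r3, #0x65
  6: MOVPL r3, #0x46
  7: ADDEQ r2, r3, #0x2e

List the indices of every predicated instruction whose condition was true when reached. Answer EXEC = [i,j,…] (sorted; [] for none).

0: ✓ CMP  NZCV=1000
1: ✓ MOVMI  r1←0x1f
2: · MOVCS
3: · ADDPL
4: ✓ CMP  NZCV=0000
5: ✓ ADDVC  r4←0x61
6: ✓ MOVPL  r3←0x46
7: · ADDEQ

EXEC = [1,5,6]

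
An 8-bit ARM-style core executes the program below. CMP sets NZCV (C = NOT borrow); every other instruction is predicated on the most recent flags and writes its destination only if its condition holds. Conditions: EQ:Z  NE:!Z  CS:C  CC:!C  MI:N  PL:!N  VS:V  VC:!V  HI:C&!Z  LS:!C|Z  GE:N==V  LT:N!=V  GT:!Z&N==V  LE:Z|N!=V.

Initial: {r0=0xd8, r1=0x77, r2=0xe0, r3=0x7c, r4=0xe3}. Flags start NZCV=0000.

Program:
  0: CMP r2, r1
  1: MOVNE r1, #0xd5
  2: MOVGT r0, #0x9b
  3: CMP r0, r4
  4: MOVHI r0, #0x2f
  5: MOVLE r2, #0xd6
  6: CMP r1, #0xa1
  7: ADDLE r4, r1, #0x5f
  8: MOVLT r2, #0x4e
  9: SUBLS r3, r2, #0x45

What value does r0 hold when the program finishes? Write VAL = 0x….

VAL = 0xd8

0: ✓ CMP  NZCV=0011
1: ✓ MOVNE  r1←0xd5
2: · MOVGT
3: ✓ CMP  NZCV=1000
4: · MOVHI
5: ✓ MOVLE  r2←0xd6
6: ✓ CMP  NZCV=0010
7: · ADDLE
8: · MOVLT
9: · SUBLS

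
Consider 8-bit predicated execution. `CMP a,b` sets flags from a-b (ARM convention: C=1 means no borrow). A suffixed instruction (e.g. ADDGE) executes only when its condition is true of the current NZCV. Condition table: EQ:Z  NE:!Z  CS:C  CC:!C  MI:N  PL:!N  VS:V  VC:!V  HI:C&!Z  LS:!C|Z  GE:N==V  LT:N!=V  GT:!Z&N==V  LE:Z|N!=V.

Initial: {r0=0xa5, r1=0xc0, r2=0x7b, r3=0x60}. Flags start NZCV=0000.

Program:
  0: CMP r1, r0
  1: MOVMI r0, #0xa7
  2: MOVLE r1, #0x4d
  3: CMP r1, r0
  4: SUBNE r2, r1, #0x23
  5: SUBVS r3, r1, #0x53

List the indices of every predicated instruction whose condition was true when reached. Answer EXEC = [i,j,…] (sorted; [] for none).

[0] flags=0010 → (cmp)
[1] flags=0010 MI?F → skip
[2] flags=0010 LE?F → skip
[3] flags=0010 → (cmp)
[4] flags=0010 NE?T → r2=0x9d
[5] flags=0010 VS?F → skip

EXEC = [4]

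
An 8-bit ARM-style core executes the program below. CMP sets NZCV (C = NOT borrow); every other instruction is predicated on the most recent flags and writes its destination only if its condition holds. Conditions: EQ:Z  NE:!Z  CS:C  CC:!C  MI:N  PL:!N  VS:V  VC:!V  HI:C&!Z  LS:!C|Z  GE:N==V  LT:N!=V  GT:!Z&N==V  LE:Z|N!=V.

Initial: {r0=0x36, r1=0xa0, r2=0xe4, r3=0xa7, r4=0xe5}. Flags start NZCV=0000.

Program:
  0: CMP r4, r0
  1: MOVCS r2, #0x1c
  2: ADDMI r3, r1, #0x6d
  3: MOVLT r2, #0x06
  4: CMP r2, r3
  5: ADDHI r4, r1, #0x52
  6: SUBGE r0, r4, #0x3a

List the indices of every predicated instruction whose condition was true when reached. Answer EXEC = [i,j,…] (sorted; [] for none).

0: ✓ CMP  NZCV=1010
1: ✓ MOVCS  r2←0x1c
2: ✓ ADDMI  r3←0x0d
3: ✓ MOVLT  r2←0x06
4: ✓ CMP  NZCV=1000
5: · ADDHI
6: · SUBGE

EXEC = [1,2,3]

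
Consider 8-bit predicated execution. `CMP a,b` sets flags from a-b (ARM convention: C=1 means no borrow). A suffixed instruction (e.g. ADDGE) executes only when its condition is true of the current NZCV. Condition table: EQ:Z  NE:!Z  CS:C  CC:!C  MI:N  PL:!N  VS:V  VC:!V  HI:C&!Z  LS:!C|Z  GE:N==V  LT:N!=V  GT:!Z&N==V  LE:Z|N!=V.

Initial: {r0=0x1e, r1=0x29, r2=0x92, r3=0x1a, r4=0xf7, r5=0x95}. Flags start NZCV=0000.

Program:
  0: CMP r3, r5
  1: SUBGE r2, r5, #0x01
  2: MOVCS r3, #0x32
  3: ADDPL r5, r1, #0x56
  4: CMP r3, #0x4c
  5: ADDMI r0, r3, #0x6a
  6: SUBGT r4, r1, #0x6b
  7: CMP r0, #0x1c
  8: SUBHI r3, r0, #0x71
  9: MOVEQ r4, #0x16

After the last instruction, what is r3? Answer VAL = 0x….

0: ✓ CMP  NZCV=1001
1: ✓ SUBGE  r2←0x94
2: · MOVCS
3: · ADDPL
4: ✓ CMP  NZCV=1000
5: ✓ ADDMI  r0←0x84
6: · SUBGT
7: ✓ CMP  NZCV=0011
8: ✓ SUBHI  r3←0x13
9: · MOVEQ

VAL = 0x13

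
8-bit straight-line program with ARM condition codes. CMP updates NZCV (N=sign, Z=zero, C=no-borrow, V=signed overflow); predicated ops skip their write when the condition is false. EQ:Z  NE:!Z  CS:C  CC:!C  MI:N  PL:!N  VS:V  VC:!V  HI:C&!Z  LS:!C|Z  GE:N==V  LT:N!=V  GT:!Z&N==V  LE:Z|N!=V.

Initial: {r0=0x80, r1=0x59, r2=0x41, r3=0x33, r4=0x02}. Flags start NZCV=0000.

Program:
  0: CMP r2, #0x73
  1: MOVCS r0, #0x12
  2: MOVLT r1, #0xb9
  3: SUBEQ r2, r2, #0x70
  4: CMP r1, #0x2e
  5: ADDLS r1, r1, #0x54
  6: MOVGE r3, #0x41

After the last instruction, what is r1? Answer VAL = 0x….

VAL = 0xb9

0: ✓ CMP  NZCV=1000
1: · MOVCS
2: ✓ MOVLT  r1←0xb9
3: · SUBEQ
4: ✓ CMP  NZCV=1010
5: · ADDLS
6: · MOVGE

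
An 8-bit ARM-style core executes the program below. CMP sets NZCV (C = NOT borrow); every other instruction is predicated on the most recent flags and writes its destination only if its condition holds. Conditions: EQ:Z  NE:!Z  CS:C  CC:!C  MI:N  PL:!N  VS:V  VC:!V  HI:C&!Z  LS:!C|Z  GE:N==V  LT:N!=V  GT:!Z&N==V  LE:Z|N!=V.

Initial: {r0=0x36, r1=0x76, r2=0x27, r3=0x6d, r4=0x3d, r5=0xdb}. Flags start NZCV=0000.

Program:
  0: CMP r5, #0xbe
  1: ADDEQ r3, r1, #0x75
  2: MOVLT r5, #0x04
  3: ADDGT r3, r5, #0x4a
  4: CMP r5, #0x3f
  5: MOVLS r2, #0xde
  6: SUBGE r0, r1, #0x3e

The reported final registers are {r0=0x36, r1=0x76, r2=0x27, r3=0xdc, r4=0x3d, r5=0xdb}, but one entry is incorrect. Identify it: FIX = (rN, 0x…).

[0] flags=0010 → (cmp)
[1] flags=0010 EQ?F → skip
[2] flags=0010 LT?F → skip
[3] flags=0010 GT?T → r3=0x25
[4] flags=1010 → (cmp)
[5] flags=1010 LS?F → skip
[6] flags=1010 GE?F → skip

FIX = (r3, 0x25)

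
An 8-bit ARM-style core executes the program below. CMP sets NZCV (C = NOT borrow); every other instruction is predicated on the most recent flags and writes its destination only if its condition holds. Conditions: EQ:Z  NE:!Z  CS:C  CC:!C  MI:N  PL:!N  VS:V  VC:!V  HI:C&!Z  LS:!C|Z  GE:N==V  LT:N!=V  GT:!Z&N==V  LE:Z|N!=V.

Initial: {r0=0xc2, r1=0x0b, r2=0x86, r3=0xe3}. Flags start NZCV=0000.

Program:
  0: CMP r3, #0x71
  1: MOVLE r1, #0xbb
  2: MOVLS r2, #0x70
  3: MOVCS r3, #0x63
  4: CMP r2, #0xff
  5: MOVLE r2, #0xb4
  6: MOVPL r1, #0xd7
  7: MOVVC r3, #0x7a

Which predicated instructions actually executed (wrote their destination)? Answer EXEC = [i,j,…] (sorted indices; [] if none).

EXEC = [1,3,5,7]

0: ✓ CMP  NZCV=0011
1: ✓ MOVLE  r1←0xbb
2: · MOVLS
3: ✓ MOVCS  r3←0x63
4: ✓ CMP  NZCV=1000
5: ✓ MOVLE  r2←0xb4
6: · MOVPL
7: ✓ MOVVC  r3←0x7a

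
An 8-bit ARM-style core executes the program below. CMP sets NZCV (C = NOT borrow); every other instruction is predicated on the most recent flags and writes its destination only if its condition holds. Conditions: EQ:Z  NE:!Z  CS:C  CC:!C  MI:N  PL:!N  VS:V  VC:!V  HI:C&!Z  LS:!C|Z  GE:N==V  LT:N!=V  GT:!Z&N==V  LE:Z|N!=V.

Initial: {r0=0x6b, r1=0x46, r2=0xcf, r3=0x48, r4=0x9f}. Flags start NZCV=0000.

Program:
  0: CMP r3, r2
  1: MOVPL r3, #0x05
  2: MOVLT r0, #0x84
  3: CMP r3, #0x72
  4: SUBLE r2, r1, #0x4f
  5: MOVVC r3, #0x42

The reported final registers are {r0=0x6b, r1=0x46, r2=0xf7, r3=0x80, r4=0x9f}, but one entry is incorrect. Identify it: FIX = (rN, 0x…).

0: ✓ CMP  NZCV=0000
1: ✓ MOVPL  r3←0x05
2: · MOVLT
3: ✓ CMP  NZCV=1000
4: ✓ SUBLE  r2←0xf7
5: ✓ MOVVC  r3←0x42

FIX = (r3, 0x42)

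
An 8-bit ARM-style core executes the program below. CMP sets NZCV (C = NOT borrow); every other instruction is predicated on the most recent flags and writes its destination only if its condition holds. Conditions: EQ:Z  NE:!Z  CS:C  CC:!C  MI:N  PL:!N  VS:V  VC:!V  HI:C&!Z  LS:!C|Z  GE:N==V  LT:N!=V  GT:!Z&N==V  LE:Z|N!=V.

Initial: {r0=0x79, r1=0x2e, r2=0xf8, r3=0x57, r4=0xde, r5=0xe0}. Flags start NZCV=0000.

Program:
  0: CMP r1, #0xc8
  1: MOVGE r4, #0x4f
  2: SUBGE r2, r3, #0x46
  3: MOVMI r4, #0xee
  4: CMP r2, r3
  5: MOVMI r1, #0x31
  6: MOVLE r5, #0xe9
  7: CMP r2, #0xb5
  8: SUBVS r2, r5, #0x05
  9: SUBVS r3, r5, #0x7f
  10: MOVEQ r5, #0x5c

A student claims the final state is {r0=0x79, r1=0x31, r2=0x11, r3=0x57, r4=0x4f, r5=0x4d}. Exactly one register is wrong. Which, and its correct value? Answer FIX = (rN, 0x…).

[0] flags=0000 → (cmp)
[1] flags=0000 GE?T → r4=0x4f
[2] flags=0000 GE?T → r2=0x11
[3] flags=0000 MI?F → skip
[4] flags=1000 → (cmp)
[5] flags=1000 MI?T → r1=0x31
[6] flags=1000 LE?T → r5=0xe9
[7] flags=0000 → (cmp)
[8] flags=0000 VS?F → skip
[9] flags=0000 VS?F → skip
[10] flags=0000 EQ?F → skip

FIX = (r5, 0xe9)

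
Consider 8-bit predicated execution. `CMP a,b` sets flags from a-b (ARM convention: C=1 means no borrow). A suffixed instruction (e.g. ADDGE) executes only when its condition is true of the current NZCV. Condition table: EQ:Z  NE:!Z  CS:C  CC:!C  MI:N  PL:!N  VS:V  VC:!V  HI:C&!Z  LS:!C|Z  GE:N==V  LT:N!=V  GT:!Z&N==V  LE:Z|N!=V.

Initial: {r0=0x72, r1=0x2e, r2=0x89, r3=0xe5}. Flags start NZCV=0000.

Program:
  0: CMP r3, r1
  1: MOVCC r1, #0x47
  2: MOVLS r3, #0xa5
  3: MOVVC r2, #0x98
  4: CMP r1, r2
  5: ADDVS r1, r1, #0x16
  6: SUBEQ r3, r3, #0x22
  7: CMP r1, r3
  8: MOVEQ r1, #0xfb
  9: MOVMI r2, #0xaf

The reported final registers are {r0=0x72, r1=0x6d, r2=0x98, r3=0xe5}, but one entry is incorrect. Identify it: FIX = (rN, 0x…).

[0] flags=1010 → (cmp)
[1] flags=1010 CC?F → skip
[2] flags=1010 LS?F → skip
[3] flags=1010 VC?T → r2=0x98
[4] flags=1001 → (cmp)
[5] flags=1001 VS?T → r1=0x44
[6] flags=1001 EQ?F → skip
[7] flags=0000 → (cmp)
[8] flags=0000 EQ?F → skip
[9] flags=0000 MI?F → skip

FIX = (r1, 0x44)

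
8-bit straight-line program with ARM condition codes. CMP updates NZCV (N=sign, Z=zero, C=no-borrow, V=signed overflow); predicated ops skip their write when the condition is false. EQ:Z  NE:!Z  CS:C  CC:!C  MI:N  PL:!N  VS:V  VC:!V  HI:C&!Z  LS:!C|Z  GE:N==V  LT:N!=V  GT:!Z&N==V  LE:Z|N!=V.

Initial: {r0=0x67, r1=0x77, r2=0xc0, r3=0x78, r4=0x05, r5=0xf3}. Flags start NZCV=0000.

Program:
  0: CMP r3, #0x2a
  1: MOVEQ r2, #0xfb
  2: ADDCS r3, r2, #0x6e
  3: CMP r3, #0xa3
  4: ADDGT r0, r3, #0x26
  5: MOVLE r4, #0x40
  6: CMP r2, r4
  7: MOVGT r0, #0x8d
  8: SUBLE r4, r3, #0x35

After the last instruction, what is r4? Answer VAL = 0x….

VAL = 0xf9

[0] flags=0010 → (cmp)
[1] flags=0010 EQ?F → skip
[2] flags=0010 CS?T → r3=0x2e
[3] flags=1001 → (cmp)
[4] flags=1001 GT?T → r0=0x54
[5] flags=1001 LE?F → skip
[6] flags=1010 → (cmp)
[7] flags=1010 GT?F → skip
[8] flags=1010 LE?T → r4=0xf9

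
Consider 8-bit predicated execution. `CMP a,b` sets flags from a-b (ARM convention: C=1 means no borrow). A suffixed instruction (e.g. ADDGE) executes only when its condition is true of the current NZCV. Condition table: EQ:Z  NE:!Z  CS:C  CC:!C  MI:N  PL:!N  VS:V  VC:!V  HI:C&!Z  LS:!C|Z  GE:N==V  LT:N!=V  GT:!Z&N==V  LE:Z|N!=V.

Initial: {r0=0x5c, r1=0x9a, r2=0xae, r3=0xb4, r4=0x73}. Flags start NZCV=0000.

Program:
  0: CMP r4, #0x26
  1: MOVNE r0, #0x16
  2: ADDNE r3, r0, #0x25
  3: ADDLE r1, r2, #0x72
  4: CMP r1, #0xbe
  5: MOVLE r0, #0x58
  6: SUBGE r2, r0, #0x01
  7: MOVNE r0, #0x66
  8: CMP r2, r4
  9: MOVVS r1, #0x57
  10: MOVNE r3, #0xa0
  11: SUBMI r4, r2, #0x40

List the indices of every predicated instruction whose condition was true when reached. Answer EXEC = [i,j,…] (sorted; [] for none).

[0] flags=0010 → (cmp)
[1] flags=0010 NE?T → r0=0x16
[2] flags=0010 NE?T → r3=0x3b
[3] flags=0010 LE?F → skip
[4] flags=1000 → (cmp)
[5] flags=1000 LE?T → r0=0x58
[6] flags=1000 GE?F → skip
[7] flags=1000 NE?T → r0=0x66
[8] flags=0011 → (cmp)
[9] flags=0011 VS?T → r1=0x57
[10] flags=0011 NE?T → r3=0xa0
[11] flags=0011 MI?F → skip

EXEC = [1,2,5,7,9,10]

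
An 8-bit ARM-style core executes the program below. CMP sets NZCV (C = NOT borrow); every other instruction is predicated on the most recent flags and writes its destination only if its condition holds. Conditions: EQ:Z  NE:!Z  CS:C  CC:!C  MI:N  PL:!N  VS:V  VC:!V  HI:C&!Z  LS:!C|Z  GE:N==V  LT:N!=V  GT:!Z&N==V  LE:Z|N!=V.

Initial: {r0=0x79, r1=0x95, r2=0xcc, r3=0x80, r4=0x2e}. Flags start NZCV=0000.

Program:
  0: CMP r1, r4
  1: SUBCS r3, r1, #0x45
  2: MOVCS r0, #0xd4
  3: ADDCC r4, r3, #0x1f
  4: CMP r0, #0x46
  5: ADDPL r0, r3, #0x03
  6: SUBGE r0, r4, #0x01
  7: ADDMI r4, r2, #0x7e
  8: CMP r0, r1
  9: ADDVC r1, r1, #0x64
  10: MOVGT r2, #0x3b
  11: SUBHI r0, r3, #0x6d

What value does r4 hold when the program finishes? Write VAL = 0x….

VAL = 0x4a

[0] flags=0011 → (cmp)
[1] flags=0011 CS?T → r3=0x50
[2] flags=0011 CS?T → r0=0xd4
[3] flags=0011 CC?F → skip
[4] flags=1010 → (cmp)
[5] flags=1010 PL?F → skip
[6] flags=1010 GE?F → skip
[7] flags=1010 MI?T → r4=0x4a
[8] flags=0010 → (cmp)
[9] flags=0010 VC?T → r1=0xf9
[10] flags=0010 GT?T → r2=0x3b
[11] flags=0010 HI?T → r0=0xe3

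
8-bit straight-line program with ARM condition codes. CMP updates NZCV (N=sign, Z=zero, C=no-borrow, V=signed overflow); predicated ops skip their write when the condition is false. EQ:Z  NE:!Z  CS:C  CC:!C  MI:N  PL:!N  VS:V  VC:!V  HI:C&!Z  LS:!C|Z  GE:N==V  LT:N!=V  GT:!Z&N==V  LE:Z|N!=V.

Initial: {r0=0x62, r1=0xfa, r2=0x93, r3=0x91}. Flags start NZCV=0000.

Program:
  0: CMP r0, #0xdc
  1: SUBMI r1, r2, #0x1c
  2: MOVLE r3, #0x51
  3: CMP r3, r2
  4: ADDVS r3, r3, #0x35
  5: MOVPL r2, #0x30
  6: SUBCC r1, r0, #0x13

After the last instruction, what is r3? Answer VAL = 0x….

VAL = 0x91

[0] flags=1001 → (cmp)
[1] flags=1001 MI?T → r1=0x77
[2] flags=1001 LE?F → skip
[3] flags=1000 → (cmp)
[4] flags=1000 VS?F → skip
[5] flags=1000 PL?F → skip
[6] flags=1000 CC?T → r1=0x4f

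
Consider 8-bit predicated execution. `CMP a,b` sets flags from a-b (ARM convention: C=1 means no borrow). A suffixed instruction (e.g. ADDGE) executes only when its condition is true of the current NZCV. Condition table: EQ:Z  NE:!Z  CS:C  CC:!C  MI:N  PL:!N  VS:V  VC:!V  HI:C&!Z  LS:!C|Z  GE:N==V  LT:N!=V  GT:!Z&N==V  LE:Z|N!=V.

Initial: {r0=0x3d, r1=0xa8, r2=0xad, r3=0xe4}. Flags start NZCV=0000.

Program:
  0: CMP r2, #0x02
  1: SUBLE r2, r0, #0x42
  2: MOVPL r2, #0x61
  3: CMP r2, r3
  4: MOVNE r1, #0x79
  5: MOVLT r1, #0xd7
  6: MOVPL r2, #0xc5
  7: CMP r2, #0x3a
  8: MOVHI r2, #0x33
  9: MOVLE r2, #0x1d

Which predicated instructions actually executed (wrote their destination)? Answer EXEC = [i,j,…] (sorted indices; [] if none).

[0] flags=1010 → (cmp)
[1] flags=1010 LE?T → r2=0xfb
[2] flags=1010 PL?F → skip
[3] flags=0010 → (cmp)
[4] flags=0010 NE?T → r1=0x79
[5] flags=0010 LT?F → skip
[6] flags=0010 PL?T → r2=0xc5
[7] flags=1010 → (cmp)
[8] flags=1010 HI?T → r2=0x33
[9] flags=1010 LE?T → r2=0x1d

EXEC = [1,4,6,8,9]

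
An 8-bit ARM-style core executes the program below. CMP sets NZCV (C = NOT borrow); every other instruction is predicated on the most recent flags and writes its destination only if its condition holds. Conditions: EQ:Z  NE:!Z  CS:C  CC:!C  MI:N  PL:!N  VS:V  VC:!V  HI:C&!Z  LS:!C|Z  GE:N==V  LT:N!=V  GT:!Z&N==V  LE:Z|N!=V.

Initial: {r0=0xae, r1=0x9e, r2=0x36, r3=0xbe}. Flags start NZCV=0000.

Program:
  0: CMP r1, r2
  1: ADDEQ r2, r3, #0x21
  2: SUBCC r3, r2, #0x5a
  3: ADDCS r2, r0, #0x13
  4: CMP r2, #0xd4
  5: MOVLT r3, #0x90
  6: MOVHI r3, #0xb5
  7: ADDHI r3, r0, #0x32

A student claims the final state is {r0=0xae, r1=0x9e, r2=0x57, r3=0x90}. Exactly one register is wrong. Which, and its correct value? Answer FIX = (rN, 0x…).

FIX = (r2, 0xc1)

[0] flags=0011 → (cmp)
[1] flags=0011 EQ?F → skip
[2] flags=0011 CC?F → skip
[3] flags=0011 CS?T → r2=0xc1
[4] flags=1000 → (cmp)
[5] flags=1000 LT?T → r3=0x90
[6] flags=1000 HI?F → skip
[7] flags=1000 HI?F → skip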